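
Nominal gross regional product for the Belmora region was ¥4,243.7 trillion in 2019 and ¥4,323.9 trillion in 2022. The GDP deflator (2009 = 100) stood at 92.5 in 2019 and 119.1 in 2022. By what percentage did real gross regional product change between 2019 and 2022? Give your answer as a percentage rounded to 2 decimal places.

Real gross regional product 2019 = 4243.7 / 0.925 = 4587.78.
Real gross regional product 2022 = 4323.9 / 1.191 = 3630.48.
Real growth = 3630.48 / 4587.78 − 1 = -0.2087.

-20.87%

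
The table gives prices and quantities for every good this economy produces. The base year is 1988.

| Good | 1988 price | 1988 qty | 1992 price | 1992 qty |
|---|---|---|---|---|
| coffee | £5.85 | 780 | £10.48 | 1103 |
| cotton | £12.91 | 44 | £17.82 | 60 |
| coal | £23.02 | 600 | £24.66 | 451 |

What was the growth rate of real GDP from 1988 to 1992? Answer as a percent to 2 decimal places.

-7.04%

Real GDP 1988 = Nominal GDP 1988 = 5.85·780 + 12.91·44 + 23.02·600 = 18943.04.
Real GDP 1992 (at 1988 prices) = 5.85·1103 + 12.91·60 + 23.02·451 = 17609.17.
Real growth = 17609.17/18943.04 − 1 = -0.0704.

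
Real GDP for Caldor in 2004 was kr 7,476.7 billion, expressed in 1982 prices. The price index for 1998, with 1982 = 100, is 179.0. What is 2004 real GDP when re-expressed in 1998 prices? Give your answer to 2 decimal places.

kr 13,383.29 billion

Real GDP in 1998 prices = Real GDP in 1982 prices × (P_1998/P_1982) = 7476.7 × 1.790 = 13383.29.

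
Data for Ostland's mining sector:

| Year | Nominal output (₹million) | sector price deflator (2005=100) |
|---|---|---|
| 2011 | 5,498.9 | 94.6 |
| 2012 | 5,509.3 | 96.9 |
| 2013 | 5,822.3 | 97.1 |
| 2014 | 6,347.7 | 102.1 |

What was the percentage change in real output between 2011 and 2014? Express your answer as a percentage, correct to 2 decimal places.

6.96%

Real output 2011 = 5498.9/0.946 = 5812.79.
Real output 2014 = 6347.7/1.021 = 6217.14.
Change = 6217.14/5812.79 − 1 = 0.0696.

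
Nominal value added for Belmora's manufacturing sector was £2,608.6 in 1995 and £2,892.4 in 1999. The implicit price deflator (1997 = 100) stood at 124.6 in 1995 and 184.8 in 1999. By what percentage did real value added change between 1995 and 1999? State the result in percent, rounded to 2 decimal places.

-25.24%

Deflate each year: 1995 → 2608.6/1.246 = 2093.58; 1999 → 2892.4/1.848 = 1565.15.
So real value added changed by 1565.15/2093.58 − 1 = -0.2524, i.e. -25.24%.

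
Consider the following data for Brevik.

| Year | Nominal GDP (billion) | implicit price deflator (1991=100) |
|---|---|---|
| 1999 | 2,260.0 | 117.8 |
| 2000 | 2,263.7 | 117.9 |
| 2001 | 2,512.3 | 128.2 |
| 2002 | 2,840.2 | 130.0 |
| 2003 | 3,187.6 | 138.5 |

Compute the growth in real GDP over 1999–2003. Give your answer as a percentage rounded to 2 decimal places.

19.96%

Real GDP 1999 = 2260.0/1.178 = 1918.51.
Real GDP 2003 = 3187.6/1.385 = 2301.52.
Change = 2301.52/1918.51 − 1 = 0.1996.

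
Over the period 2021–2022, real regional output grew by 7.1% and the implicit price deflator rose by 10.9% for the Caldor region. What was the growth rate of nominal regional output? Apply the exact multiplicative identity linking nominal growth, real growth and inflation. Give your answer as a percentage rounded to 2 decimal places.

(1 + g_nom) = (1 + g_real)(1 + π) = 1.0710 × 1.1090 = 1.18774.

18.77%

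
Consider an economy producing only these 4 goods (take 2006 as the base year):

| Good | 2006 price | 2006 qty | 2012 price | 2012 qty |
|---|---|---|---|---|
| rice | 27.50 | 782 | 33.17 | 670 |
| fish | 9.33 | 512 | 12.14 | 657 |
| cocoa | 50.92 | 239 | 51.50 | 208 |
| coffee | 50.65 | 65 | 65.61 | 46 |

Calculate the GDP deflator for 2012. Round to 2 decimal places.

117.22

Nominal GDP 2012 = 33.17·670 + 12.14·657 + 51.50·208 + 65.61·46 = 43929.94.
Real GDP 2012 (at 2006 prices) = 27.50·670 + 9.33·657 + 50.92·208 + 50.65·46 = 37476.07.
Deflator = Nominal/Real × 100 = 43929.94/37476.07 × 100 = 117.221.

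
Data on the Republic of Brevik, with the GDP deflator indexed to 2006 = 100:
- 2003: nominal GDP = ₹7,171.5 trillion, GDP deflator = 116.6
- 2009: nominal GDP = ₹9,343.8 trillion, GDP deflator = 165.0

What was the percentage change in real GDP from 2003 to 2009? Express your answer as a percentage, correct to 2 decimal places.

-7.93%

Real GDP 2003 = 7171.5 / 1.166 = 6150.51.
Real GDP 2009 = 9343.8 / 1.650 = 5662.91.
Real growth = 5662.91 / 6150.51 − 1 = -0.0793.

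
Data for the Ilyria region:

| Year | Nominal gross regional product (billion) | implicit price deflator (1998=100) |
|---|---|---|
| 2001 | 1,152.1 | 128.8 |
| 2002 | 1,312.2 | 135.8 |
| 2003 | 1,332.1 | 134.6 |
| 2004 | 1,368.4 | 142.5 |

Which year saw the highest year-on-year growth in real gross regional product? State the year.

2002: real = 1312.2/1.358 = 966.27; growth vs 2001 (894.49) = 8.02%.
2003: real = 1332.1/1.346 = 989.67; growth vs 2002 (966.27) = 2.42%.
2004: real = 1368.4/1.425 = 960.28; growth vs 2003 (989.67) = -2.97%.

2002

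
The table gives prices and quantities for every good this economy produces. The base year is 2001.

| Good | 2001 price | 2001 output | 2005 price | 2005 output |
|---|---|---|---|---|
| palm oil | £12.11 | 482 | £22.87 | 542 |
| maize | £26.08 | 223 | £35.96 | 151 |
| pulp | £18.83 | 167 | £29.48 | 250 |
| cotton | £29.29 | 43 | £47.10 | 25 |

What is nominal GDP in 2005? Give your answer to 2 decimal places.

Nominal GDP 2005 = Σ (p_2005 × q_2005) = 22.87·542 + 35.96·151 + 29.48·250 + 47.10·25 = 26373.00.

£26373.00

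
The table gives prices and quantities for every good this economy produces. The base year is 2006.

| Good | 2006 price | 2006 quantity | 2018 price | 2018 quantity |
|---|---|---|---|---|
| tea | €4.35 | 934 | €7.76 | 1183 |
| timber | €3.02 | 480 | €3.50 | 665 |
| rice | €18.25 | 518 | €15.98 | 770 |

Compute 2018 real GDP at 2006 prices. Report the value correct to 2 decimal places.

Real GDP 2018 = Σ (p_2006 × q_2018) = 4.35·1183 + 3.02·665 + 18.25·770 = 21206.85.

€21206.85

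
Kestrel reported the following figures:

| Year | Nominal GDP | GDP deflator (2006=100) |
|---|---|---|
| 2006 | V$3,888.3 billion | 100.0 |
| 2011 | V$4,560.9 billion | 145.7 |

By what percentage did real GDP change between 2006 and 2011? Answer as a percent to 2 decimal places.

Deflate each year: 2006 → 3888.3/1.000 = 3888.30; 2011 → 4560.9/1.457 = 3130.34.
So real GDP changed by 3130.34/3888.30 − 1 = -0.1949, i.e. -19.49%.

-19.49%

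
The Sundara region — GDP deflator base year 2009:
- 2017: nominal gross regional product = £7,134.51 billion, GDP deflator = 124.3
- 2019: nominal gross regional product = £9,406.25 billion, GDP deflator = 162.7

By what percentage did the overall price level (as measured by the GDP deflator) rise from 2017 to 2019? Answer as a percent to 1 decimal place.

Price-level change = 162.7 / 124.3 − 1 = 0.3089.

30.9%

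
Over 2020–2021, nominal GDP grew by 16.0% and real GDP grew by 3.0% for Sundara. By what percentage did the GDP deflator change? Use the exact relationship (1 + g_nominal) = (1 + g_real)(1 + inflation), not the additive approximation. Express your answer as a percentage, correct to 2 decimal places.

12.62%

(1 + g_nom) = (1 + g_real)(1 + π), so π = 1.1600 / 1.0300 − 1 = 0.12621.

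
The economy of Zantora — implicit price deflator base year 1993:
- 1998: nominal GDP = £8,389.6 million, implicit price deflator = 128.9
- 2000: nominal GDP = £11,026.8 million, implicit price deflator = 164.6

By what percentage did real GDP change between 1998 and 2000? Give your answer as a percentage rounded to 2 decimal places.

2.93%

Real GDP 1998 = 8389.6 / 1.289 = 6508.61.
Real GDP 2000 = 11026.8 / 1.646 = 6699.15.
Real growth = 6699.15 / 6508.61 − 1 = 0.0293.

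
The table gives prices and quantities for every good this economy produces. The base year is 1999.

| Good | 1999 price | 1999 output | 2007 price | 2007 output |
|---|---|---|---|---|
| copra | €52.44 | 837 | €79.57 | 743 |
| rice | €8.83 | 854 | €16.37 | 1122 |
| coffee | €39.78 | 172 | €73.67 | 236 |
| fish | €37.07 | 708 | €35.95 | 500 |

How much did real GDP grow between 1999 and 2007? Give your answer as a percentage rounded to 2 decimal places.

Real GDP 1999 = Nominal GDP 1999 = 52.44·837 + 8.83·854 + 39.78·172 + 37.07·708 = 84520.82.
Real GDP 2007 (at 1999 prices) = 52.44·743 + 8.83·1122 + 39.78·236 + 37.07·500 = 76793.26.
Real growth = 76793.26/84520.82 − 1 = -0.0914.

-9.14%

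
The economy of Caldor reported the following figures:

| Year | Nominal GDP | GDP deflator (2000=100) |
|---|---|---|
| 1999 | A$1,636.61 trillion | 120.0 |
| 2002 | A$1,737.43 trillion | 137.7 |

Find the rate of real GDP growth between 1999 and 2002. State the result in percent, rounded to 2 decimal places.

-7.49%

Real GDP 1999 = 1636.61 / 1.200 = 1363.84.
Real GDP 2002 = 1737.43 / 1.377 = 1261.75.
Real growth = 1261.75 / 1363.84 − 1 = -0.0749.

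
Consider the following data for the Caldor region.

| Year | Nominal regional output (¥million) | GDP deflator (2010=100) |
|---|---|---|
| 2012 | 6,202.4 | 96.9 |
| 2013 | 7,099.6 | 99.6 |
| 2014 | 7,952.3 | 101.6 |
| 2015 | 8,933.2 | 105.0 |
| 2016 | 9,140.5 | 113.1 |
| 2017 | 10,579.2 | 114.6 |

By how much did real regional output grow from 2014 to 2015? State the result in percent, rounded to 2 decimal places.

8.70%

Real regional output 2014 = 7952.3/1.016 = 7827.07.
Real regional output 2015 = 8933.2/1.050 = 8507.81.
Change = 8507.81/7827.07 − 1 = 0.0870.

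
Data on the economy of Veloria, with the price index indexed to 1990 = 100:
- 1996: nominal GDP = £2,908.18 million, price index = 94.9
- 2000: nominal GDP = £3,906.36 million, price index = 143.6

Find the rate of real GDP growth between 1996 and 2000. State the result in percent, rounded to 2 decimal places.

-11.23%

Deflate each year: 1996 → 2908.18/0.949 = 3064.47; 2000 → 3906.36/1.436 = 2720.31.
So real GDP changed by 2720.31/3064.47 − 1 = -0.1123, i.e. -11.23%.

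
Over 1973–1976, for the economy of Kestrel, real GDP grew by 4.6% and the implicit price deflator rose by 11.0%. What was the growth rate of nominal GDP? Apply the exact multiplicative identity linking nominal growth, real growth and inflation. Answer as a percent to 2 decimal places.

16.11%

(1 + g_nom) = (1 + g_real)(1 + π) = 1.0460 × 1.1100 = 1.16106.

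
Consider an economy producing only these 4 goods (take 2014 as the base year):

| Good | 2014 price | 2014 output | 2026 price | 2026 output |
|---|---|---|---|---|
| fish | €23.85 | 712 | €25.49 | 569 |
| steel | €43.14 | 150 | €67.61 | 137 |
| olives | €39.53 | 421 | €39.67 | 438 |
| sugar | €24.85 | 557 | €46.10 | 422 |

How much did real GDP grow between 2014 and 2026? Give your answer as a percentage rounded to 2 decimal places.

-12.34%

Real GDP 2014 = Nominal GDP 2014 = 23.85·712 + 43.14·150 + 39.53·421 + 24.85·557 = 53935.78.
Real GDP 2026 (at 2014 prices) = 23.85·569 + 43.14·137 + 39.53·438 + 24.85·422 = 47281.67.
Real growth = 47281.67/53935.78 − 1 = -0.1234.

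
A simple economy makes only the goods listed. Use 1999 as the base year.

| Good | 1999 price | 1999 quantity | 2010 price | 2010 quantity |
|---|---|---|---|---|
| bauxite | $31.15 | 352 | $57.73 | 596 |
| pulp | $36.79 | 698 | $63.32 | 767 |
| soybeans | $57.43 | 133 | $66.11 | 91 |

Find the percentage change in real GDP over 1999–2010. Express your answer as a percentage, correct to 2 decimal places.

Real GDP 1999 = Nominal GDP 1999 = 31.15·352 + 36.79·698 + 57.43·133 = 44282.41.
Real GDP 2010 (at 1999 prices) = 31.15·596 + 36.79·767 + 57.43·91 = 52009.46.
Real growth = 52009.46/44282.41 − 1 = 0.1745.

17.45%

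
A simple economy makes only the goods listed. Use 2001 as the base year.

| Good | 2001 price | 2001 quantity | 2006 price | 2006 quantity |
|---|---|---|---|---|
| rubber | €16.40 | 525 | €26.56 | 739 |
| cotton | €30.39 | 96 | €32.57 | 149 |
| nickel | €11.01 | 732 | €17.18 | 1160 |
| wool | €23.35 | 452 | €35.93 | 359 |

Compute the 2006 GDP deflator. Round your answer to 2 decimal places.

Nominal GDP 2006 = 26.56·739 + 32.57·149 + 17.18·1160 + 35.93·359 = 57308.44.
Real GDP 2006 (at 2001 prices) = 16.40·739 + 30.39·149 + 11.01·1160 + 23.35·359 = 37801.96.
Deflator = Nominal/Real × 100 = 57308.44/37801.96 × 100 = 151.602.

151.60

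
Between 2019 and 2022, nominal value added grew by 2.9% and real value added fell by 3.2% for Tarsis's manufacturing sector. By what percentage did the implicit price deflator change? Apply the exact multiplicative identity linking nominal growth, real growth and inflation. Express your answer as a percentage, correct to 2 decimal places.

6.30%

(1 + g_nom) = (1 + g_real)(1 + π), so π = 1.0290 / 0.9680 − 1 = 0.06302.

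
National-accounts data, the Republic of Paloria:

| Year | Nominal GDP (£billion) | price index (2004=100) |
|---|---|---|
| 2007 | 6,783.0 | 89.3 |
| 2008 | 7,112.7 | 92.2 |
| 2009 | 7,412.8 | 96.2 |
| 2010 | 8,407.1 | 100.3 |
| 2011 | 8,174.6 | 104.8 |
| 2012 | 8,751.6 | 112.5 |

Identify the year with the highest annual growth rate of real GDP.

2010

2008: real = 7112.7/0.922 = 7714.43; growth vs 2007 (7595.74) = 1.56%.
2009: real = 7412.8/0.962 = 7705.61; growth vs 2008 (7714.43) = -0.11%.
2010: real = 8407.1/1.003 = 8381.95; growth vs 2009 (7705.61) = 8.78%.
2011: real = 8174.6/1.048 = 7800.19; growth vs 2010 (8381.95) = -6.94%.
2012: real = 8751.6/1.125 = 7779.20; growth vs 2011 (7800.19) = -0.27%.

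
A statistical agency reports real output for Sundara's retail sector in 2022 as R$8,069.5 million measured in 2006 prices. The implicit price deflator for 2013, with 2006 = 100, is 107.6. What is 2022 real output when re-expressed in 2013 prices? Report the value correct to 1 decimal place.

R$8,682.8 million

Real output in 2013 prices = Real output in 2006 prices × (P_2013/P_2006) = 8069.5 × 1.076 = 8682.78.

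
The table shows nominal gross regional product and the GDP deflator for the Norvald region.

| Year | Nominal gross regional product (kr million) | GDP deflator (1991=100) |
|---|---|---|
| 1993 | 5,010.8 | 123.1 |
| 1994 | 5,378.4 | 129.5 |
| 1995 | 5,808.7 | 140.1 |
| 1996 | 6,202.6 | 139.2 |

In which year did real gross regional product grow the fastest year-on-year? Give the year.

1994: real = 5378.4/1.295 = 4153.20; growth vs 1993 (4070.51) = 2.03%.
1995: real = 5808.7/1.401 = 4146.11; growth vs 1994 (4153.20) = -0.17%.
1996: real = 6202.6/1.392 = 4455.89; growth vs 1995 (4146.11) = 7.47%.

1996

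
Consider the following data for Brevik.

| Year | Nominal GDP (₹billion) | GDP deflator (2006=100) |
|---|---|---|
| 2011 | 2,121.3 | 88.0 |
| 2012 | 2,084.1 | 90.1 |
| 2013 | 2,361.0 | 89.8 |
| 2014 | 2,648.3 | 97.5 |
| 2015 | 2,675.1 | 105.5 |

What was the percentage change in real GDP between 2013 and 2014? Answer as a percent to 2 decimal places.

3.31%

Real GDP 2013 = 2361.0/0.898 = 2629.18.
Real GDP 2014 = 2648.3/0.975 = 2716.21.
Change = 2716.21/2629.18 − 1 = 0.0331.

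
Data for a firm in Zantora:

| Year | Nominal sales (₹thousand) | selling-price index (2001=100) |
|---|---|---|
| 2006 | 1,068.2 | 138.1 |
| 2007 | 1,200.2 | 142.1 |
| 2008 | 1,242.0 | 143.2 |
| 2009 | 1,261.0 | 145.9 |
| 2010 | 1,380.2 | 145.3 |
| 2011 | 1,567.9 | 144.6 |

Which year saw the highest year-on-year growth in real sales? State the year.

2011

2007: real = 1200.2/1.421 = 844.62; growth vs 2006 (773.50) = 9.19%.
2008: real = 1242.0/1.432 = 867.32; growth vs 2007 (844.62) = 2.69%.
2009: real = 1261.0/1.459 = 864.29; growth vs 2008 (867.32) = -0.35%.
2010: real = 1380.2/1.453 = 949.90; growth vs 2009 (864.29) = 9.91%.
2011: real = 1567.9/1.446 = 1084.30; growth vs 2010 (949.90) = 14.15%.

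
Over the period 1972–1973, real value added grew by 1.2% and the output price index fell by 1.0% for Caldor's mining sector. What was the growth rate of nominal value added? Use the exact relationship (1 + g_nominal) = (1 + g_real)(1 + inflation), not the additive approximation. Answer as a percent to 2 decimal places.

0.19%

(1 + g_nom) = (1 + g_real)(1 + π) = 1.0120 × 0.9900 = 1.00188.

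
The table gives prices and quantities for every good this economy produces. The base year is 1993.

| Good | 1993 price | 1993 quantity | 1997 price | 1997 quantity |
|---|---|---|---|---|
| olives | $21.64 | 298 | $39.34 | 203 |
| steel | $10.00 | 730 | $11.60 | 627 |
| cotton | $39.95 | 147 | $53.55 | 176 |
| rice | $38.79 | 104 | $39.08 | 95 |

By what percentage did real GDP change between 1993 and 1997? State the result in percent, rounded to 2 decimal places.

Real GDP 1993 = Nominal GDP 1993 = 21.64·298 + 10.00·730 + 39.95·147 + 38.79·104 = 23655.53.
Real GDP 1997 (at 1993 prices) = 21.64·203 + 10.00·627 + 39.95·176 + 38.79·95 = 21379.17.
Real growth = 21379.17/23655.53 − 1 = -0.0962.

-9.62%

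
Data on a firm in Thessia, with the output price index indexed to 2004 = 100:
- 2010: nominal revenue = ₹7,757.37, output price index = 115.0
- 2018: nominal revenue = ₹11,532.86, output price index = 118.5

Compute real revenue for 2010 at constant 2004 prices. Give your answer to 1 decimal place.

₹6,745.5

Real revenue = Nominal / (output price index/100) = 7757.37 / 1.150 = 6745.54.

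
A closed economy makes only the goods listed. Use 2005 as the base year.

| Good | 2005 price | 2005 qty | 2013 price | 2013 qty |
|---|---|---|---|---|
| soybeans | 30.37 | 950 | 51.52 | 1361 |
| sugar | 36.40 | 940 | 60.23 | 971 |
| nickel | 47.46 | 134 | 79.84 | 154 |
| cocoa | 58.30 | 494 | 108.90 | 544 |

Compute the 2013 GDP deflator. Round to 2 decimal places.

172.98

Nominal GDP 2013 = 51.52·1361 + 60.23·971 + 79.84·154 + 108.90·544 = 200139.01.
Real GDP 2013 (at 2005 prices) = 30.37·1361 + 36.40·971 + 47.46·154 + 58.30·544 = 115702.01.
Deflator = Nominal/Real × 100 = 200139.01/115702.01 × 100 = 172.978.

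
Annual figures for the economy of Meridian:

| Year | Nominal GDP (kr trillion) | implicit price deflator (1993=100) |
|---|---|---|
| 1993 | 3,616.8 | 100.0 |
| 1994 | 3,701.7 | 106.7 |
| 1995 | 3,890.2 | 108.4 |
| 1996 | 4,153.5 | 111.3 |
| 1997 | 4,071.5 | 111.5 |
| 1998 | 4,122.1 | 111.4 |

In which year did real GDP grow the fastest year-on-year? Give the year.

1994: real = 3701.7/1.067 = 3469.26; growth vs 1993 (3616.80) = -4.08%.
1995: real = 3890.2/1.084 = 3588.75; growth vs 1994 (3469.26) = 3.44%.
1996: real = 4153.5/1.113 = 3731.81; growth vs 1995 (3588.75) = 3.99%.
1997: real = 4071.5/1.115 = 3651.57; growth vs 1996 (3731.81) = -2.15%.
1998: real = 4122.1/1.114 = 3700.27; growth vs 1997 (3651.57) = 1.33%.

1996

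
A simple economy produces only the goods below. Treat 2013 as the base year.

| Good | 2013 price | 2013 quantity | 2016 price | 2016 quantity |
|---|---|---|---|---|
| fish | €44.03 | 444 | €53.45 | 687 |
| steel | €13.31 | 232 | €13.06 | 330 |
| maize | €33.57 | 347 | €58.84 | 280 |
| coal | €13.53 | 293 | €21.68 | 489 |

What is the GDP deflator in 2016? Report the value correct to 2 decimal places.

Nominal GDP 2016 = 53.45·687 + 13.06·330 + 58.84·280 + 21.68·489 = 68106.67.
Real GDP 2016 (at 2013 prices) = 44.03·687 + 13.31·330 + 33.57·280 + 13.53·489 = 50656.68.
Deflator = Nominal/Real × 100 = 68106.67/50656.68 × 100 = 134.448.

134.45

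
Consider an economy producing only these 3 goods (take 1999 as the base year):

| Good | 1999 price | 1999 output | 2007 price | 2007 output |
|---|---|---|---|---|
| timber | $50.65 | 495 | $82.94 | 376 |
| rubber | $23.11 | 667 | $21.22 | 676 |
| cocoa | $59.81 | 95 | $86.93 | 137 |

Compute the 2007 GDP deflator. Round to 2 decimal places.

134.01

Nominal GDP 2007 = 82.94·376 + 21.22·676 + 86.93·137 = 57439.57.
Real GDP 2007 (at 1999 prices) = 50.65·376 + 23.11·676 + 59.81·137 = 42860.73.
Deflator = Nominal/Real × 100 = 57439.57/42860.73 × 100 = 134.014.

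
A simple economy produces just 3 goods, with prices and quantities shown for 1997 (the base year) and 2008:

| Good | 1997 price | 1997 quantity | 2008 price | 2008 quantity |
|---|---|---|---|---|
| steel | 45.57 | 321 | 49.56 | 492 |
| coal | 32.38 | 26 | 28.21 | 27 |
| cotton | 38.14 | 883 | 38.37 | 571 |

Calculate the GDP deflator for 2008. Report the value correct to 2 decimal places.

104.40

Nominal GDP 2008 = 49.56·492 + 28.21·27 + 38.37·571 = 47054.46.
Real GDP 2008 (at 1997 prices) = 45.57·492 + 32.38·27 + 38.14·571 = 45072.64.
Deflator = Nominal/Real × 100 = 47054.46/45072.64 × 100 = 104.397.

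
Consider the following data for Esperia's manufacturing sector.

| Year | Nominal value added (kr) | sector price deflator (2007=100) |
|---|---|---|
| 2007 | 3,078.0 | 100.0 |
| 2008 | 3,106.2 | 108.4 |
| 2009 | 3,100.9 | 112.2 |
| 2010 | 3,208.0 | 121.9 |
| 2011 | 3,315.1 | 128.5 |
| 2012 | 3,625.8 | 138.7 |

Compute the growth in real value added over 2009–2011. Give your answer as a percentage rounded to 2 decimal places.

-6.65%

Real value added 2009 = 3100.9/1.122 = 2763.73.
Real value added 2011 = 3315.1/1.285 = 2579.84.
Change = 2579.84/2763.73 − 1 = -0.0665.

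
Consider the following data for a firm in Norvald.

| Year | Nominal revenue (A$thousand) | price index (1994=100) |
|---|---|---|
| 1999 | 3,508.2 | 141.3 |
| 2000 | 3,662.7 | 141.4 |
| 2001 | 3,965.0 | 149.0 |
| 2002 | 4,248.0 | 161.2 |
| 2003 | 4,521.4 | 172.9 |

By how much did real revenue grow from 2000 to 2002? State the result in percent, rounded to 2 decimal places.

Real revenue 2000 = 3662.7/1.414 = 2590.31.
Real revenue 2002 = 4248.0/1.612 = 2635.24.
Change = 2635.24/2590.31 − 1 = 0.0173.

1.73%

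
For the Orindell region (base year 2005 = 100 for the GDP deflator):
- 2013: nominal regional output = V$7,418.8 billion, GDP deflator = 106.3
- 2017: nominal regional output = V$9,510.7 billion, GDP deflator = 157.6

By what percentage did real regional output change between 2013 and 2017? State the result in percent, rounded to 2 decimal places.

-13.53%

Deflate each year: 2013 → 7418.8/1.063 = 6979.12; 2017 → 9510.7/1.576 = 6034.71.
So real regional output changed by 6034.71/6979.12 − 1 = -0.1353, i.e. -13.53%.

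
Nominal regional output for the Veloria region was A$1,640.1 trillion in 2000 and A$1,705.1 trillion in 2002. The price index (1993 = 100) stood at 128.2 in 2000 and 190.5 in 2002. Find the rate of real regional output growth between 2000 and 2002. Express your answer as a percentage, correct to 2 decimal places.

Real regional output 2000 = 1640.1 / 1.282 = 1279.33.
Real regional output 2002 = 1705.1 / 1.905 = 895.07.
Real growth = 895.07 / 1279.33 − 1 = -0.3004.

-30.04%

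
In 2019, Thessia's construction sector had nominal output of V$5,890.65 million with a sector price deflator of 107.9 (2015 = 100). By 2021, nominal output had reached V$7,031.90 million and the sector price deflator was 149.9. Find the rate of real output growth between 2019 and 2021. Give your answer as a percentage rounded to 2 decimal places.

-14.07%

Real output 2019 = 5890.65 / 1.079 = 5459.36.
Real output 2021 = 7031.90 / 1.499 = 4691.06.
Real growth = 4691.06 / 5459.36 − 1 = -0.1407.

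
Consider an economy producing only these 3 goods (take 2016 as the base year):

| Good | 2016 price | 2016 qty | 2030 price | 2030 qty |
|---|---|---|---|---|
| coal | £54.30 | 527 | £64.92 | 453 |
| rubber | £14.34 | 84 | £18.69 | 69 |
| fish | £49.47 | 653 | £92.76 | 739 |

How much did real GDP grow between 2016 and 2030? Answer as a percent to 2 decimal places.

Real GDP 2016 = Nominal GDP 2016 = 54.30·527 + 14.34·84 + 49.47·653 = 62124.57.
Real GDP 2030 (at 2016 prices) = 54.30·453 + 14.34·69 + 49.47·739 = 62145.69.
Real growth = 62145.69/62124.57 − 1 = 0.0003.

0.03%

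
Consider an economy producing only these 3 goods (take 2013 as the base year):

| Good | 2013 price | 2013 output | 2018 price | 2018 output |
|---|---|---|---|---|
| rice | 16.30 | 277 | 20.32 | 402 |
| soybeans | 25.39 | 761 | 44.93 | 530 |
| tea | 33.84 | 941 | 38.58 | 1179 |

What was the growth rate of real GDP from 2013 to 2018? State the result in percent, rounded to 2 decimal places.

Real GDP 2013 = Nominal GDP 2013 = 16.30·277 + 25.39·761 + 33.84·941 = 55680.33.
Real GDP 2018 (at 2013 prices) = 16.30·402 + 25.39·530 + 33.84·1179 = 59906.66.
Real growth = 59906.66/55680.33 − 1 = 0.0759.

7.59%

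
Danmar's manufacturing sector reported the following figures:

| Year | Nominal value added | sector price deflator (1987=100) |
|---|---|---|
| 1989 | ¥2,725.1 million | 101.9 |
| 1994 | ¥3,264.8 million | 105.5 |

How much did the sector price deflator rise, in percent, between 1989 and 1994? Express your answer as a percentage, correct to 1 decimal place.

Price-level change = 105.5 / 101.9 − 1 = 0.0353.

3.5%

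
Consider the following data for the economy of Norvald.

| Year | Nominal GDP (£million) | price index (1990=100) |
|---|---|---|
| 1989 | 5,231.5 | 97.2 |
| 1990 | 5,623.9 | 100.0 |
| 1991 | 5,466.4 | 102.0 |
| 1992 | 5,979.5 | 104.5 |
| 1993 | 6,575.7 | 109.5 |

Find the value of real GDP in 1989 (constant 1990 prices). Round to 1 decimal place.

£5,382.2 million

Real GDP 1989 = 5231.5 / 0.972 = 5382.20.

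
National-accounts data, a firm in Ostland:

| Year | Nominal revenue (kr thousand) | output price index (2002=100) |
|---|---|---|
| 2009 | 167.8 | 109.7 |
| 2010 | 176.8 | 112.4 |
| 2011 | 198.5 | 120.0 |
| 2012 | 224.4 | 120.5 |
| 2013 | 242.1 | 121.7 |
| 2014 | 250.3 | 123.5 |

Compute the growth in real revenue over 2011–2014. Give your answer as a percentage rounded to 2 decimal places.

22.52%

Real revenue 2011 = 198.5/1.200 = 165.42.
Real revenue 2014 = 250.3/1.235 = 202.67.
Change = 202.67/165.42 − 1 = 0.2252.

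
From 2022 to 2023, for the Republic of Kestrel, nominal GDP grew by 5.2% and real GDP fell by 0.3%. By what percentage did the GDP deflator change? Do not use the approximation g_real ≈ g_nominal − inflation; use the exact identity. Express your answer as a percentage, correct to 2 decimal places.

5.52%

(1 + g_nom) = (1 + g_real)(1 + π), so π = 1.0520 / 0.9970 − 1 = 0.05517.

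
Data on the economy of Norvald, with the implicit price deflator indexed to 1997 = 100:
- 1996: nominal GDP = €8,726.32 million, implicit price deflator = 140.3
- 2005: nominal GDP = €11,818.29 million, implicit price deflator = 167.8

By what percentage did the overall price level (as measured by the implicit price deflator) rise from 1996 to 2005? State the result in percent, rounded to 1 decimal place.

19.6%

Price-level change = 167.8 / 140.3 − 1 = 0.1960.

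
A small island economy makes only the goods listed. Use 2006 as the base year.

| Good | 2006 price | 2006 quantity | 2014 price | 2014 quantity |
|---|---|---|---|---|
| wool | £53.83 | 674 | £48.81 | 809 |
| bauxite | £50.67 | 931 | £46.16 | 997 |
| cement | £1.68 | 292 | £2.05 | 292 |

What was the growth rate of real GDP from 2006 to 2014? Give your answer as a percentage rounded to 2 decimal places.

12.64%

Real GDP 2006 = Nominal GDP 2006 = 53.83·674 + 50.67·931 + 1.68·292 = 83945.75.
Real GDP 2014 (at 2006 prices) = 53.83·809 + 50.67·997 + 1.68·292 = 94557.02.
Real growth = 94557.02/83945.75 − 1 = 0.1264.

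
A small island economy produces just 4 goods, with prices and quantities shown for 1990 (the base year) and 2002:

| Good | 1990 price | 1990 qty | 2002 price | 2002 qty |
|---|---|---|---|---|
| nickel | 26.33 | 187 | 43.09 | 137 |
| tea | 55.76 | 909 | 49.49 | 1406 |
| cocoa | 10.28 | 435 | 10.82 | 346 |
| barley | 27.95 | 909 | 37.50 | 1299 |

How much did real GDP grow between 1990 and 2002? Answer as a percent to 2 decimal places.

Real GDP 1990 = Nominal GDP 1990 = 26.33·187 + 55.76·909 + 10.28·435 + 27.95·909 = 85487.90.
Real GDP 2002 (at 1990 prices) = 26.33·137 + 55.76·1406 + 10.28·346 + 27.95·1299 = 121869.70.
Real growth = 121869.70/85487.90 − 1 = 0.4256.

42.56%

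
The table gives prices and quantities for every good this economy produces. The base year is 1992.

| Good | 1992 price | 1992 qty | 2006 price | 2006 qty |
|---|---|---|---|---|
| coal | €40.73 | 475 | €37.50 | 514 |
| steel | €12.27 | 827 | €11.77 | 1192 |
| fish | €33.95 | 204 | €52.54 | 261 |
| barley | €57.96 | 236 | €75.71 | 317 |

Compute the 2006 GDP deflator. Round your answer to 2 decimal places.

Nominal GDP 2006 = 37.50·514 + 11.77·1192 + 52.54·261 + 75.71·317 = 71017.85.
Real GDP 2006 (at 1992 prices) = 40.73·514 + 12.27·1192 + 33.95·261 + 57.96·317 = 62795.33.
Deflator = Nominal/Real × 100 = 71017.85/62795.33 × 100 = 113.094.

113.09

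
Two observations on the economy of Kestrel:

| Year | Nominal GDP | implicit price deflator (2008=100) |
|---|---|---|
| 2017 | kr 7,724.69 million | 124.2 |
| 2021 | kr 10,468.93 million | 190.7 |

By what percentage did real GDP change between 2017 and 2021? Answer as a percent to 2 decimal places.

Deflate each year: 2017 → 7724.69/1.242 = 6219.56; 2021 → 10468.93/1.907 = 5489.74.
So real GDP changed by 5489.74/6219.56 − 1 = -0.1173, i.e. -11.73%.

-11.73%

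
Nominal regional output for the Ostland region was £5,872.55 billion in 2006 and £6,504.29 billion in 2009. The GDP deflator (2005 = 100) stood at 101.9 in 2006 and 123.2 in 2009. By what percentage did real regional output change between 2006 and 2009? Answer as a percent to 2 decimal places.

-8.39%

Real regional output 2006 = 5872.55 / 1.019 = 5763.05.
Real regional output 2009 = 6504.29 / 1.232 = 5279.46.
Real growth = 5279.46 / 5763.05 − 1 = -0.0839.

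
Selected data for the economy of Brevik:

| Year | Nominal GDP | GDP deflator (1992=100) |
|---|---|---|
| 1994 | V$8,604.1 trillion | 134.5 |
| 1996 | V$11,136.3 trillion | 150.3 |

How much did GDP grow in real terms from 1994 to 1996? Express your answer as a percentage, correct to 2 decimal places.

15.82%

Real GDP 1994 = 8604.1 / 1.345 = 6397.10.
Real GDP 1996 = 11136.3 / 1.503 = 7409.38.
Real growth = 7409.38 / 6397.10 − 1 = 0.1582.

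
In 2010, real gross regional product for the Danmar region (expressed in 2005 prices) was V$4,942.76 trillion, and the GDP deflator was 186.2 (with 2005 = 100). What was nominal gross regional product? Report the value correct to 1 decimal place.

V$9,203.4 trillion

Nominal gross regional product = Real × (GDP deflator/100) = 4942.76 × 1.862 = 9203.42.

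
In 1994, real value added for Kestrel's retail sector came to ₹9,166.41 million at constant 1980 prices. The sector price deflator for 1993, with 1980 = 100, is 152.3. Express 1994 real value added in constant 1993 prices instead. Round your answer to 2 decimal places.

Real value added in 1993 prices = Real value added in 1980 prices × (P_1993/P_1980) = 9166.41 × 1.523 = 13960.44.

₹13,960.44 million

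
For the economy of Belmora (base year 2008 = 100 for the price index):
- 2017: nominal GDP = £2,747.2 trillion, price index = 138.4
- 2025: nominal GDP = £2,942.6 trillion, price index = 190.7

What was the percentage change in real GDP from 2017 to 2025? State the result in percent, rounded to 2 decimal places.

-22.26%

Deflate each year: 2017 → 2747.2/1.384 = 1984.97; 2025 → 2942.6/1.907 = 1543.05.
So real GDP changed by 1543.05/1984.97 − 1 = -0.2226, i.e. -22.26%.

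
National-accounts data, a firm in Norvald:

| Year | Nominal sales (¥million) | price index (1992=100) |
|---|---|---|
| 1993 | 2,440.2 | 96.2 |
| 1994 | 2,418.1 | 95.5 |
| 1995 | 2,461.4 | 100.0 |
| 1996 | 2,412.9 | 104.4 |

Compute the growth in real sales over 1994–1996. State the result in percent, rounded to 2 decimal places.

Real sales 1994 = 2418.1/0.955 = 2532.04.
Real sales 1996 = 2412.9/1.044 = 2311.21.
Change = 2311.21/2532.04 − 1 = -0.0872.

-8.72%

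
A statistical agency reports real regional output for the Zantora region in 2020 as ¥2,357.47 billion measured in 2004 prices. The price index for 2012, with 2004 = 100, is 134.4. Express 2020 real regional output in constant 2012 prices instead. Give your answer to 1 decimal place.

Real regional output in 2012 prices = Real regional output in 2004 prices × (P_2012/P_2004) = 2357.47 × 1.344 = 3168.44.

¥3,168.4 billion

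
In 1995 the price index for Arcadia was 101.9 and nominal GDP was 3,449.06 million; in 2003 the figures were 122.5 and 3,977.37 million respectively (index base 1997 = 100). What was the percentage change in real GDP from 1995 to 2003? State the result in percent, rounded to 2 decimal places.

Deflate each year: 1995 → 3449.06/1.019 = 3384.75; 2003 → 3977.37/1.225 = 3246.83.
So real GDP changed by 3246.83/3384.75 − 1 = -0.0407, i.e. -4.07%.

-4.07%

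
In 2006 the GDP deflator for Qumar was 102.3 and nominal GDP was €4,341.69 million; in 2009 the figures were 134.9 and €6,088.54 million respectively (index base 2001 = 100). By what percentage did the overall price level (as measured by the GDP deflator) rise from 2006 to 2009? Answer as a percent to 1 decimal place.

Price-level change = 134.9 / 102.3 − 1 = 0.3187.

31.9%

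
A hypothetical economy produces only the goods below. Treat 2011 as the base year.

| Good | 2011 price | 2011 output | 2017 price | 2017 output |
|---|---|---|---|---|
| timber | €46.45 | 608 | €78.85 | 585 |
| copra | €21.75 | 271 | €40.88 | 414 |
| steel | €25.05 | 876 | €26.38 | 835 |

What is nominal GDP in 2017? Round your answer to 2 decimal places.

€85078.87

Nominal GDP 2017 = Σ (p_2017 × q_2017) = 78.85·585 + 40.88·414 + 26.38·835 = 85078.87.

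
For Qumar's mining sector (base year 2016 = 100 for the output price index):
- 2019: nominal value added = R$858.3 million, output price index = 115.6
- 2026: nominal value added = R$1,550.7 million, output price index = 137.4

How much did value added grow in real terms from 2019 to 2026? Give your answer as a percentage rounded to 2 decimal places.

52.01%

Deflate each year: 2019 → 858.3/1.156 = 742.47; 2026 → 1550.7/1.374 = 1128.60.
So real value added changed by 1128.60/742.47 − 1 = 0.5201, i.e. 52.01%.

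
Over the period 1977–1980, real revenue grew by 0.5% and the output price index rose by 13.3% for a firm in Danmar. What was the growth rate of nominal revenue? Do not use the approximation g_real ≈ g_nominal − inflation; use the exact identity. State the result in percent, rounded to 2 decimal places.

(1 + g_nom) = (1 + g_real)(1 + π) = 1.0050 × 1.1330 = 1.13867.

13.87%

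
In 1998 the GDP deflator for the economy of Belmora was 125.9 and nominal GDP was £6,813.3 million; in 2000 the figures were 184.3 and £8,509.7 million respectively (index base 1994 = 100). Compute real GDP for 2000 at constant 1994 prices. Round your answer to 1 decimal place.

£4,617.3 million

Real GDP = Nominal / (GDP deflator/100) = 8509.7 / 1.843 = 4617.31.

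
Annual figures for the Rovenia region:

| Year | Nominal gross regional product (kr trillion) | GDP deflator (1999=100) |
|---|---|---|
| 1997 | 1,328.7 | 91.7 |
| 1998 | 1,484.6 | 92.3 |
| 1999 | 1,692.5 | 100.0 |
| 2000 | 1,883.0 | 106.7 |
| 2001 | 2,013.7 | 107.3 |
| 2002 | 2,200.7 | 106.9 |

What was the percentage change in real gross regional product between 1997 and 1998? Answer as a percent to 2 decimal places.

11.01%

Real gross regional product 1997 = 1328.7/0.917 = 1448.96.
Real gross regional product 1998 = 1484.6/0.923 = 1608.45.
Change = 1608.45/1448.96 − 1 = 0.1101.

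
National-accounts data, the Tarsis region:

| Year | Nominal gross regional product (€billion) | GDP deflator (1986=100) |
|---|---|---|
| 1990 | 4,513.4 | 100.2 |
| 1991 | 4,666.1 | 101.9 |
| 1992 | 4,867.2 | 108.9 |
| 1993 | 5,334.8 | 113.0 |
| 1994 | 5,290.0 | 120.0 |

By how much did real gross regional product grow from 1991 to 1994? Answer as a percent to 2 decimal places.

-3.73%

Real gross regional product 1991 = 4666.1/1.019 = 4579.10.
Real gross regional product 1994 = 5290.0/1.200 = 4408.33.
Change = 4408.33/4579.10 − 1 = -0.0373.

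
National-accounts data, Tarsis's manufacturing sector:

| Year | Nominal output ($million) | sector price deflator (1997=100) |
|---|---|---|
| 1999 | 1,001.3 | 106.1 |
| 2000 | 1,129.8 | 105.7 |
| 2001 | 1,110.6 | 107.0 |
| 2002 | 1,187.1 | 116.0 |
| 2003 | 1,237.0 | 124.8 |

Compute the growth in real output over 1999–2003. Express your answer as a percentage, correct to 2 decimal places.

Real output 1999 = 1001.3/1.061 = 943.73.
Real output 2003 = 1237.0/1.248 = 991.19.
Change = 991.19/943.73 − 1 = 0.0503.

5.03%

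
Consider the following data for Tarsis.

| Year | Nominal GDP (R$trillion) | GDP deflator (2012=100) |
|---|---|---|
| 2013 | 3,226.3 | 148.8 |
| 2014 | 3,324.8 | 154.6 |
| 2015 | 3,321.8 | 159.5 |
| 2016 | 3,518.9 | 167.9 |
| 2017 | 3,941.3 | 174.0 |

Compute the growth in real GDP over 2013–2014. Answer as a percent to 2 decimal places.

Real GDP 2013 = 3226.3/1.488 = 2168.21.
Real GDP 2014 = 3324.8/1.546 = 2150.58.
Change = 2150.58/2168.21 − 1 = -0.0081.

-0.81%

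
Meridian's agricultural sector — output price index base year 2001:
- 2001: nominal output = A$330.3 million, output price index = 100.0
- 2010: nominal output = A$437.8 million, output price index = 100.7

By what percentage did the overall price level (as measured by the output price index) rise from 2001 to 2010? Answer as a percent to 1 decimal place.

Price-level change = 100.7 / 100.0 − 1 = 0.0070.

0.7%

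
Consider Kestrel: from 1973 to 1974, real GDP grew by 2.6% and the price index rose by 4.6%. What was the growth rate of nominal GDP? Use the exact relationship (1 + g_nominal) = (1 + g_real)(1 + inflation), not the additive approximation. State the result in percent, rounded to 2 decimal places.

(1 + g_nom) = (1 + g_real)(1 + π) = 1.0260 × 1.0460 = 1.07320.

7.32%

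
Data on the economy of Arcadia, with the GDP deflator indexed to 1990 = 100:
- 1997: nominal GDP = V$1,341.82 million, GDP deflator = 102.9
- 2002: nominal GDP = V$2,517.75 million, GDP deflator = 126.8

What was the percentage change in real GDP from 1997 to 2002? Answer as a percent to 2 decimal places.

52.27%

Real GDP 1997 = 1341.82 / 1.029 = 1304.00.
Real GDP 2002 = 2517.75 / 1.268 = 1985.61.
Real growth = 1985.61 / 1304.00 − 1 = 0.5227.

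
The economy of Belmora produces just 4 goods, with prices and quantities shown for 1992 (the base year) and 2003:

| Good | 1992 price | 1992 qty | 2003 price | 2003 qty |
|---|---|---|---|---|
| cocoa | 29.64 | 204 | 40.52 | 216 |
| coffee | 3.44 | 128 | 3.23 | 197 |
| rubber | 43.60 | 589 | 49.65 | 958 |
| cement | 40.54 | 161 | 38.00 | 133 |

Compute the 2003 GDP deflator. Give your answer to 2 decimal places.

Nominal GDP 2003 = 40.52·216 + 3.23·197 + 49.65·958 + 38.00·133 = 62007.33.
Real GDP 2003 (at 1992 prices) = 29.64·216 + 3.44·197 + 43.60·958 + 40.54·133 = 54240.54.
Deflator = Nominal/Real × 100 = 62007.33/54240.54 × 100 = 114.319.

114.32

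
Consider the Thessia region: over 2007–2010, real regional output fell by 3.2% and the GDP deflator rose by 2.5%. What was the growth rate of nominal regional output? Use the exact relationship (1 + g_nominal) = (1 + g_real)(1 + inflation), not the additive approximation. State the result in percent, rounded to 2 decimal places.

(1 + g_nom) = (1 + g_real)(1 + π) = 0.9680 × 1.0250 = 0.99220.

-0.78%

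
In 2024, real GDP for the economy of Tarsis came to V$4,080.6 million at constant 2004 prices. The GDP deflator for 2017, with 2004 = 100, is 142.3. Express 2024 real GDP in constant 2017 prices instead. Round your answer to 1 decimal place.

V$5,806.7 million

Real GDP in 2017 prices = Real GDP in 2004 prices × (P_2017/P_2004) = 4080.6 × 1.423 = 5806.69.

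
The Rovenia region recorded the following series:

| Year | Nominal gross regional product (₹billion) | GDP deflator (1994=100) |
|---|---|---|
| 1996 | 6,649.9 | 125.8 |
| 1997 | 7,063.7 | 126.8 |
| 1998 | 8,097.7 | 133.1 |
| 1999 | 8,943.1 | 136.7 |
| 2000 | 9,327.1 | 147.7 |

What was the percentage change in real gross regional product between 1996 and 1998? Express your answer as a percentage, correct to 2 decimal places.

15.09%

Real gross regional product 1996 = 6649.9/1.258 = 5286.09.
Real gross regional product 1998 = 8097.7/1.331 = 6083.92.
Change = 6083.92/5286.09 − 1 = 0.1509.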